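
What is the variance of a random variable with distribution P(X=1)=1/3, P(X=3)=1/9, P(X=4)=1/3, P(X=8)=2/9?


E[X] = 34/9, E[X^2] = 188/9
Var(X) = E[X^2] - (E[X])^2 = 188/9 - (34/9)^2 = 536/81

536/81


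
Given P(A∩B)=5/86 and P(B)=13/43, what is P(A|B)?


P(A|B) = P(A∩B)/P(B) = (5/86)/(26/86) = 5/26

5/26


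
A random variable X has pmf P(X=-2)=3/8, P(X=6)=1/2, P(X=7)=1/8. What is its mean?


E[X] = sum(x * P(x))
= -2*3/8 + 6*1/2 + 7*1/8
= 25/8

25/8


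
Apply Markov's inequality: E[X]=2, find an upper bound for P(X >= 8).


Markov: P(X >= a) <= E[X]/a
P(X >= 8) <= 2/8 = 1/4

1/4


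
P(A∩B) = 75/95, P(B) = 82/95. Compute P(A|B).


P(A|B) = P(A∩B)/P(B) = (75/95)/(82/95) = 75/82

75/82


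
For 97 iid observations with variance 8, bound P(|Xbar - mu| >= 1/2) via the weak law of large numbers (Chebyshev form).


Var(Xbar) = Var(X)/n = 8/97
Chebyshev: P(|Xbar-mu| >= 1/2) <= Var(Xbar)/(1/2)^2 = (8/97)/(1/4) = 32/97

32/97


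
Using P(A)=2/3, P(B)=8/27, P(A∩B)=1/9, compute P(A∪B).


P(A∪B) = P(A) + P(B) - P(A∩B)
= 2/3 + 8/27 - 1/9 = 23/27

23/27


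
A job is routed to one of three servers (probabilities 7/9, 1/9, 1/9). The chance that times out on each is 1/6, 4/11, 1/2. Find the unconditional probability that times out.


P(A) = P(A|B1)P(B1) + P(A|B2)P(B2) + P(A|B3)P(B3)
= 1/6*7/9 + 4/11*1/9 + 1/2*1/9
= 7/54 + 4/99 + 1/18 = 67/297

67/297


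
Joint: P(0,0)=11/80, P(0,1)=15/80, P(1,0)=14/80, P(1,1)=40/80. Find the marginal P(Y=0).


P(Y=0) = P(0,0)+P(1,0) = 11/80 + 14/80 = 25/80 = 5/16

5/16


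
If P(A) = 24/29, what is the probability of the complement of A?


P(A') = 1 - P(A) = 1 - 24/29 = 5/29

5/29


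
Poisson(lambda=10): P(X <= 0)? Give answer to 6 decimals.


P(X<=0) = e^(-10)*10^0/0!
≈ 0.0000453999
≈ 0.000045

0.000045


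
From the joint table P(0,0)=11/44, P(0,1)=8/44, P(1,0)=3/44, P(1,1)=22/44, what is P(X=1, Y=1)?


Read from table: P(X=1, Y=1) = 22/44 = 1/2

1/2


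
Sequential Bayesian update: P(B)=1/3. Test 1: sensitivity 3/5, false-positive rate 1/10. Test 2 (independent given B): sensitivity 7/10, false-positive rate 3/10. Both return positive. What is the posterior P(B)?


After test 1: P(+) = 3/5*1/3 + 1/10*2/3 = 4/15
P(B|+) = (1/5)/(4/15) = 3/4
After test 2 (use post1 as new prior): P(+) = 7/10*3/4 + 3/10*1/4 = 3/5
P(B|+,+) = (21/40)/(3/5) = 7/8

7/8


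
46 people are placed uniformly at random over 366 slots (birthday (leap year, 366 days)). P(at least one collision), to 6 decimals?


P(all different) = prod((366-i)/366 for i=0..45) = 0.052187
P(at least one match) = 1 - 0.052187 = 0.947813

0.947813


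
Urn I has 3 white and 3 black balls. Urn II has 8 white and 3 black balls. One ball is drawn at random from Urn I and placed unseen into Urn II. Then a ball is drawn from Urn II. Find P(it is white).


P(transfer white) = 3/6 = 1/2; P(transfer black) = 1/2
If white transferred: Urn II has 9 white of 12, so P(white|white moved) = 3/4
If black transferred: Urn II has 8 white of 12, so P(white|black moved) = 2/3
By total probability: P(white) = 1/2*3/4 + 1/2*2/3 = 17/24

17/24


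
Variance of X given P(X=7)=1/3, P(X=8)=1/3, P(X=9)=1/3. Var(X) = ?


E[X] = 8, E[X^2] = 194/3
Var(X) = E[X^2] - (E[X])^2 = 194/3 - (8)^2 = 2/3

2/3


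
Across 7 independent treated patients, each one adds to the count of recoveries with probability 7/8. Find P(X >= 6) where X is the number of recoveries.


P(X>=6) = P(X=6) + P(X=7)
= 823543/2097152 + 823543/2097152
= 823543/1048576

823543/1048576


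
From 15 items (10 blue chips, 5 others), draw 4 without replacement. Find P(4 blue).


P(X=4) = C(10,4)*C(5,0) / C(15,4)
= 210*1 / 1365
= 210/1365 = 2/13

2/13


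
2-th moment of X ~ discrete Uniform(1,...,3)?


E[X^2] = (1/3) * sum(x^2 for x=1..3)
= 14/3

14/3


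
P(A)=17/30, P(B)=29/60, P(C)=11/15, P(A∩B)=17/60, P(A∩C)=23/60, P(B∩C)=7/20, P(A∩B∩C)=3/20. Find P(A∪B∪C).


P(A∪B∪C) = P(A)+P(B)+P(C) - P(AB)-P(AC)-P(BC) + P(ABC)
= 17/30+29/60+11/15 - 17/60-23/60-7/20 + 3/20
= 11/12

11/12


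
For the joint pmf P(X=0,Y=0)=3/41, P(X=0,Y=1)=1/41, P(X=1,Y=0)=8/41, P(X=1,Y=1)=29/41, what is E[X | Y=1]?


P(Y=1) = 30/41
E[X|Y=1] = (0*1 + 1*29)/30 = 29/30

29/30


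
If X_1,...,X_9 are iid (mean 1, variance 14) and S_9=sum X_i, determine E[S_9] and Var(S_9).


E[S_n] = n*mu = 9*1 = 9
Var(S_n) = n*sigma^2 = 9*14 = 126

E[S_9]=9, Var(S_9)=126


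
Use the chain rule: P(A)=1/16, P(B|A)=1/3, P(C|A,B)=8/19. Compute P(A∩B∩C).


P(A∩B∩C) = P(A) * P(B|A) * P(C|A∩B)
= 1/16 * 1/3 * 8/19
= 1/48 * 8/19 = 1/114

1/114


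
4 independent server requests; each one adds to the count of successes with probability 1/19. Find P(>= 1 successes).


P(at least one) = 1 - P(none)
P(none) = (1 - 1/19)^4 = (18/19)^4 = 104976/130321
P(at least one) = 1 - 104976/130321 = 25345/130321

25345/130321


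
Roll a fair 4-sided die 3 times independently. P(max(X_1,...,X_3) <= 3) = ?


P(max <= 3) = P(all X_i <= 3) = (P(X_1 <= 3))^3
= (3/4)^3 = 27/64

27/64


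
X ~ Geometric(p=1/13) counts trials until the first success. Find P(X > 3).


P(X > 3) = P(first 3 trials all fail) = (1-p)^3 = (12/13)^3 = 1728/2197

1728/2197


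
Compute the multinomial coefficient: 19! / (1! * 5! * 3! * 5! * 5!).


19! = 121645100408832000
Denominator: 1!=1 * 5!=120 * 3!=6 * 5!=120 * 5!=120
Coefficient = 121645100408832000 / 10368000 = 11732745024

11732745024


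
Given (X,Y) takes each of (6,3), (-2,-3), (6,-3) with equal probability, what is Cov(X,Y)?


E[X]=10/3, E[Y]=-1, E[XY]=2
Cov(X,Y) = E[XY] - E[X]E[Y] = 2 - 10/3*-1 = 16/3

16/3


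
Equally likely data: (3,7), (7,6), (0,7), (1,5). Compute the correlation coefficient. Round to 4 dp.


Cov(X,Y) = -0.1875, Var(X) = 7.1875, Var(Y) = 0.6875
rho = Cov/(sqrt(VarX)*sqrt(VarY)) = -0.0843

-0.0843


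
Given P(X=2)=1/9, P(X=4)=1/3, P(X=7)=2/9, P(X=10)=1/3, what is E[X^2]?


E[X^2] = sum(g(x)*P(x))
= 4*1/9 + 16*1/3 + 49*2/9 + 100*1/3
= 50

50


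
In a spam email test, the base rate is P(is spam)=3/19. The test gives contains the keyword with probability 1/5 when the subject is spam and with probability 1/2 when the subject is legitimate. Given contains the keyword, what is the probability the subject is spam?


P(A) = P(A|B)P(B) + P(A|B')P(B') = 1/5*3/19 + 1/2*16/19 = 43/95
P(B|A) = P(A|B)P(B)/P(A) = (3/95)/(43/95) = 3/43

3/43


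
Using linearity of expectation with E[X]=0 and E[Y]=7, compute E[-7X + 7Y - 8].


E[-7X + 7Y - 8] = -7*E[X] + 7*E[Y] - 8
= (-7)*(0) + (7)*(7) + (-8)
= 0 + 49 - 8 = 41

41


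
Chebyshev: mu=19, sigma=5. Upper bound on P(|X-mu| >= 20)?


k = 20/5 = 4
Chebyshev: P(|X-mu| >= k*sigma) <= 1/k^2 = 1/4^2 = 1/16

1/16


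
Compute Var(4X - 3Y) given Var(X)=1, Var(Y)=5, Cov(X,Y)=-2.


Var(4X - 3Y) = 4^2*Var(X) + (-3)^2*Var(Y) + 2*4*(-3)*Cov(X,Y)
= 16*1 + 9*5 - 24*(-2)
= 16 + 45 + 48 = 109

109


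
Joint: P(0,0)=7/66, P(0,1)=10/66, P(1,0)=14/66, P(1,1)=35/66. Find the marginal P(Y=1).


P(Y=1) = P(0,1)+P(1,1) = 10/66 + 35/66 = 45/66 = 15/22

15/22


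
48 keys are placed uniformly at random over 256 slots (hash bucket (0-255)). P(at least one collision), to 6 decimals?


P(all different) = prod((256-i)/256 for i=0..47) = 0.009029
P(at least one match) = 1 - 0.009029 = 0.990971

0.990971


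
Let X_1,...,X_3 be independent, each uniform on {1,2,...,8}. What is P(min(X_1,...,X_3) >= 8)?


P(min >= 8) = P(all X_i >= 8) = (P(X_1 >= 8))^3
= (1/8)^3 = 1/512

1/512


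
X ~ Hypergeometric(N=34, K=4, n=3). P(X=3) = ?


P(X=3) = C(4,3)*C(30,0) / C(34,3)
= 4*1 / 5984
= 4/5984 = 1/1496

1/1496


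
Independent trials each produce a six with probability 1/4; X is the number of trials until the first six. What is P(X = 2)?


P(X=2) = (1-p)^1 * p = (3/4)^1 * 1/4
= 3/4 * 1/4 = 3/16

3/16


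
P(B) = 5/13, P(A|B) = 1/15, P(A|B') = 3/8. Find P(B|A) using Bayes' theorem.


P(A) = P(A|B)P(B) + P(A|B')P(B') = 1/15*5/13 + 3/8*8/13 = 10/39
P(B|A) = P(A|B)P(B)/P(A) = (1/39)/(10/39) = 1/10

1/10


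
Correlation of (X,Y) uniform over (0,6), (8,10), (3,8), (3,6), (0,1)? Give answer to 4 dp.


Cov(X,Y) = 7.0400, Var(X) = 8.5600, Var(Y) = 8.9600
rho = Cov/(sqrt(VarX)*sqrt(VarY)) = 0.8039

0.8039


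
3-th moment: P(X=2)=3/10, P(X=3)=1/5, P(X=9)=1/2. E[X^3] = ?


E[X^3] = sum(x^3 * P(x))
= 8*3/10 + 27*1/5 + 729*1/2
= 3723/10

3723/10


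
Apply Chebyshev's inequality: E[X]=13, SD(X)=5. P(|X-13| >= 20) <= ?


k = 20/5 = 4
Chebyshev: P(|X-mu| >= k*sigma) <= 1/k^2 = 1/4^2 = 1/16

1/16


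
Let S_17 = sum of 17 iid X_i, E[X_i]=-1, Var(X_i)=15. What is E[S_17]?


E[S_n] = n*E[X_1] = 17*-1 = -17

-17


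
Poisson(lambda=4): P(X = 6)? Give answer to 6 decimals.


P(X=6) = e^(-4) * 4^6 / 6!
≈ 0.01831563889 * 4096 / 720
≈ 0.104196

0.104196


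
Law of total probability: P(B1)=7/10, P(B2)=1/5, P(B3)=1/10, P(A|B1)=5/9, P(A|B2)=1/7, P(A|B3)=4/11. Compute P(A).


P(A) = P(A|B1)P(B1) + P(A|B2)P(B2) + P(A|B3)P(B3)
= 5/9*7/10 + 1/7*1/5 + 4/11*1/10
= 7/18 + 1/35 + 2/55 = 629/1386

629/1386


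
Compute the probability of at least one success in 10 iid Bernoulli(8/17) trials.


P(at least one) = 1 - P(none)
P(none) = (1 - 8/17)^10 = (9/17)^10 = 3486784401/2015993900449
P(at least one) = 1 - 3486784401/2015993900449 = 2012507116048/2015993900449

2012507116048/2015993900449


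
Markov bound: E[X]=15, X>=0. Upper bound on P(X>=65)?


Markov: P(X >= a) <= E[X]/a
P(X >= 65) <= 15/65 = 3/13

3/13


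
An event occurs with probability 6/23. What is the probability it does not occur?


P(A') = 1 - P(A) = 1 - 6/23 = 17/23

17/23


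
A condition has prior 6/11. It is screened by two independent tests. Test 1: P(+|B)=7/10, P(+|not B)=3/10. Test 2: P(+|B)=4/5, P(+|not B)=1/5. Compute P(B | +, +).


After test 1: P(+) = 7/10*6/11 + 3/10*5/11 = 57/110
P(B|+) = (21/55)/(57/110) = 14/19
After test 2 (use post1 as new prior): P(+) = 4/5*14/19 + 1/5*5/19 = 61/95
P(B|+,+) = (56/95)/(61/95) = 56/61

56/61


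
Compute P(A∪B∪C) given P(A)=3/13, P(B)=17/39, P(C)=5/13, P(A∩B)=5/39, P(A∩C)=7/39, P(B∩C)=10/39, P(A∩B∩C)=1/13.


P(A∪B∪C) = P(A)+P(B)+P(C) - P(AB)-P(AC)-P(BC) + P(ABC)
= 3/13+17/39+5/13 - 5/39-7/39-10/39 + 1/13
= 22/39

22/39


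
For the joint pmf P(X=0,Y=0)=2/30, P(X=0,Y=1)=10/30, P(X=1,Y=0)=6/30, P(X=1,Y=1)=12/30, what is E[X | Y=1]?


P(Y=1) = 22/30
E[X|Y=1] = (0*10 + 1*12)/22 = 12/22 = 6/11

6/11


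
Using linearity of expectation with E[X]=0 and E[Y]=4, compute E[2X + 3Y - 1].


E[2X + 3Y - 1] = 2*E[X] + 3*E[Y] - 1
= (2)*(0) + (3)*(4) + (-1)
= 0 + 12 - 1 = 11

11


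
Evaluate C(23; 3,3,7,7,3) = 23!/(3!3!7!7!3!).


23! = 25852016738884976640000
Denominator: 3!=6 * 3!=6 * 7!=5040 * 7!=5040 * 3!=6
Coefficient = 25852016738884976640000 / 5486745600 = 4711721414400

4711721414400


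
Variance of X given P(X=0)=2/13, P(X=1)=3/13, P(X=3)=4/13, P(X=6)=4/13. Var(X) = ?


E[X] = 3, E[X^2] = 183/13
Var(X) = E[X^2] - (E[X])^2 = 183/13 - (3)^2 = 66/13

66/13


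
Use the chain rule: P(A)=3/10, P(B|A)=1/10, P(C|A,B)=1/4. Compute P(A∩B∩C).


P(A∩B∩C) = P(A) * P(B|A) * P(C|A∩B)
= 3/10 * 1/10 * 1/4
= 3/100 * 1/4 = 3/400

3/400


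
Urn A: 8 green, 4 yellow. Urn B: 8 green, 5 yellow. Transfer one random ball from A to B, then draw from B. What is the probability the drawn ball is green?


P(transfer green) = 8/12 = 2/3; P(transfer yellow) = 1/3
If green transferred: Urn II has 9 green of 14, so P(green|green moved) = 9/14
If yellow transferred: Urn II has 8 green of 14, so P(green|yellow moved) = 4/7
By total probability: P(green) = 2/3*9/14 + 1/3*4/7 = 13/21

13/21


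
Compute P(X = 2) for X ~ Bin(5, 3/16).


P(X=2) = C(5,2) * p^2 * (1-p)^3
= 10 * 9/256 * 2197/4096
= 98865/524288

98865/524288


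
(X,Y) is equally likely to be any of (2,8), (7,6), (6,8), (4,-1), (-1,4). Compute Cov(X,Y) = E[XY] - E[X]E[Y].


E[X]=18/5, E[Y]=5, E[XY]=98/5
Cov(X,Y) = E[XY] - E[X]E[Y] = 98/5 - 18/5*5 = 8/5

8/5


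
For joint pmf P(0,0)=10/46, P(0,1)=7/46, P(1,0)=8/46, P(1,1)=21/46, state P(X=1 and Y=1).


Read from table: P(X=1, Y=1) = 21/46

21/46


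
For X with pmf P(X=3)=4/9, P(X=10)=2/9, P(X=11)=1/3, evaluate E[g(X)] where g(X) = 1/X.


E[1/X] = sum(g(x)*P(x))
= 1/3*4/9 + 1/10*2/9 + 1/11*1/3
= 298/1485

298/1485


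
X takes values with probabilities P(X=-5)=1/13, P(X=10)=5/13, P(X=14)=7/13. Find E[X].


E[X] = sum(x * P(x))
= -5*1/13 + 10*5/13 + 14*7/13
= 11

11


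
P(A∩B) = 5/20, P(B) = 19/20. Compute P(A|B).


P(A|B) = P(A∩B)/P(B) = (5/20)/(19/20) = 5/19

5/19


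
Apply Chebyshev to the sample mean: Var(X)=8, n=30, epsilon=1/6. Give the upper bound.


Var(Xbar) = Var(X)/n = 8/30
Chebyshev: P(|Xbar-mu| >= 1/6) <= Var(Xbar)/(1/6)^2 = (4/15)/(1/36) = 48/5
Bound exceeds 1, so trivial bound: 1

1


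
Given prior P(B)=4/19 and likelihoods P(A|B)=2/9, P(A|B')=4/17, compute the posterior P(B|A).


P(A) = P(A|B)P(B) + P(A|B')P(B') = 2/9*4/19 + 4/17*15/19 = 676/2907
P(B|A) = P(A|B)P(B)/P(A) = (8/171)/(676/2907) = 34/169

34/169


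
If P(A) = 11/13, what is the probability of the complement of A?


P(A') = 1 - P(A) = 1 - 11/13 = 2/13

2/13


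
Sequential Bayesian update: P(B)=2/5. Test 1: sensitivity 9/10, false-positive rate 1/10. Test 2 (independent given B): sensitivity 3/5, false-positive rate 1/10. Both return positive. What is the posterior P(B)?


After test 1: P(+) = 9/10*2/5 + 1/10*3/5 = 21/50
P(B|+) = (9/25)/(21/50) = 6/7
After test 2 (use post1 as new prior): P(+) = 3/5*6/7 + 1/10*1/7 = 37/70
P(B|+,+) = (18/35)/(37/70) = 36/37

36/37


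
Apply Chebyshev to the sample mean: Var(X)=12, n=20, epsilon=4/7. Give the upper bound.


Var(Xbar) = Var(X)/n = 12/20
Chebyshev: P(|Xbar-mu| >= 4/7) <= Var(Xbar)/(4/7)^2 = (3/5)/(16/49) = 147/80
Bound exceeds 1, so trivial bound: 1

1


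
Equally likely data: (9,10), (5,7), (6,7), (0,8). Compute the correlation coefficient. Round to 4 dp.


Cov(X,Y) = 1.7500, Var(X) = 10.5000, Var(Y) = 1.5000
rho = Cov/(sqrt(VarX)*sqrt(VarY)) = 0.4410

0.4410


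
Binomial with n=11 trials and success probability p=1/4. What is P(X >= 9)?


P(X>=9) = P(X=9) + P(X=10) + P(X=11)
= 495/4194304 + 33/4194304 + 1/4194304
= 529/4194304

529/4194304


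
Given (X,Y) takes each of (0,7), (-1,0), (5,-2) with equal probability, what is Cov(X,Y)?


E[X]=4/3, E[Y]=5/3, E[XY]=-10/3
Cov(X,Y) = E[XY] - E[X]E[Y] = -10/3 - 4/3*5/3 = -50/9

-50/9


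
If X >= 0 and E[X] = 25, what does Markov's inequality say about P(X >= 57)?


Markov: P(X >= a) <= E[X]/a
P(X >= 57) <= 25/57

25/57


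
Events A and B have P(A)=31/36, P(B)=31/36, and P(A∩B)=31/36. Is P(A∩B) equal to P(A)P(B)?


P(A)*P(B) = 31/36*31/36 = 961/1296
P(A∩B) = 31/36 != 961/1296, so not independent

No, A and B are not independent


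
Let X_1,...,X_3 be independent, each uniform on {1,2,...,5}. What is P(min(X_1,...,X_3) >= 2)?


P(min >= 2) = P(all X_i >= 2) = (P(X_1 >= 2))^3
= (4/5)^3 = 64/125

64/125


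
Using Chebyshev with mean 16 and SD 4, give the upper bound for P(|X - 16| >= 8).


k = 8/4 = 2
Chebyshev: P(|X-mu| >= k*sigma) <= 1/k^2 = 1/2^2 = 1/4

1/4


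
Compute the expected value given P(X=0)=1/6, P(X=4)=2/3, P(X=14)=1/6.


E[X] = sum(x * P(x))
= 0*1/6 + 4*2/3 + 14*1/6
= 5

5


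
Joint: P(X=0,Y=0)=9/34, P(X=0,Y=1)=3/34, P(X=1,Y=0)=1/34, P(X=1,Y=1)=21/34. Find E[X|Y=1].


P(Y=1) = 24/34
E[X|Y=1] = (0*3 + 1*21)/24 = 21/24 = 7/8

7/8


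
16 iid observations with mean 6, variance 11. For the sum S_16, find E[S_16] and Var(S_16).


E[S_n] = n*mu = 16*6 = 96
Var(S_n) = n*sigma^2 = 16*11 = 176

E[S_16]=96, Var(S_16)=176


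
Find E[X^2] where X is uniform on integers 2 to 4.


E[X^2] = (1/3) * sum(x^2 for x=2..4)
= 29/3

29/3


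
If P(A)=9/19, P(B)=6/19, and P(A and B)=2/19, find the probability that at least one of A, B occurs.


P(A∪B) = P(A) + P(B) - P(A∩B)
= 9/19 + 6/19 - 2/19 = 13/19

13/19


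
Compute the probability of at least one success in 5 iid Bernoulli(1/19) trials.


P(at least one) = 1 - P(none)
P(none) = (1 - 1/19)^5 = (18/19)^5 = 1889568/2476099
P(at least one) = 1 - 1889568/2476099 = 586531/2476099

586531/2476099


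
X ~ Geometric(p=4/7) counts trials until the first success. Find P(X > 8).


P(X > 8) = P(first 8 trials all fail) = (1-p)^8 = (3/7)^8 = 6561/5764801

6561/5764801


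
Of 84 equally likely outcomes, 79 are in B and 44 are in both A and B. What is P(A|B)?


P(A|B) = P(A∩B)/P(B) = (44/84)/(79/84) = 44/79

44/79


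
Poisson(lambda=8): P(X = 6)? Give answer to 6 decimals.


P(X=6) = e^(-8) * 8^6 / 6!
≈ 0.0003354626279 * 262144 / 720
≈ 0.122138

0.122138


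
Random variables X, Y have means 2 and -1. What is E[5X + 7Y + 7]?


E[5X + 7Y + 7] = 5*E[X] + 7*E[Y] + 7
= (5)*(2) + (7)*(-1) + (7)
= 10 - 7 + 7 = 10

10


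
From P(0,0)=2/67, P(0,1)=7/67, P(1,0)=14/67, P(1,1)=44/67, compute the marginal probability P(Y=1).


P(Y=1) = P(0,1)+P(1,1) = 7/67 + 44/67 = 51/67

51/67


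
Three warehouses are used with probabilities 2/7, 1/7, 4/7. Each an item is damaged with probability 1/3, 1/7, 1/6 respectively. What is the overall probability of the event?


P(A) = P(A|B1)P(B1) + P(A|B2)P(B2) + P(A|B3)P(B3)
= 1/3*2/7 + 1/7*1/7 + 1/6*4/7
= 2/21 + 1/49 + 2/21 = 31/147

31/147


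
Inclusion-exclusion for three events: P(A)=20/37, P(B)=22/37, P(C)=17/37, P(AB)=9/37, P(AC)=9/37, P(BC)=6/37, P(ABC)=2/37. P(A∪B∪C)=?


P(A∪B∪C) = P(A)+P(B)+P(C) - P(AB)-P(AC)-P(BC) + P(ABC)
= 20/37+22/37+17/37 - 9/37-9/37-6/37 + 2/37
= 1

1


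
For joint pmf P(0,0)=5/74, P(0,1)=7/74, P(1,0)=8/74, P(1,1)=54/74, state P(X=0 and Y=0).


Read from table: P(X=0, Y=0) = 5/74

5/74


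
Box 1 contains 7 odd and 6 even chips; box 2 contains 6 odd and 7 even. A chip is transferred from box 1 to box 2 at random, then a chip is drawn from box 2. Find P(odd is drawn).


P(transfer odd) = 7/13; P(transfer even) = 6/13
If odd transferred: Urn II has 7 odd of 14, so P(odd|odd moved) = 1/2
If even transferred: Urn II has 6 odd of 14, so P(odd|even moved) = 3/7
By total probability: P(odd) = 7/13*1/2 + 6/13*3/7 = 85/182

85/182


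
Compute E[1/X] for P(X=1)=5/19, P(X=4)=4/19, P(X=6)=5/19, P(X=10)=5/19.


E[1/X] = sum(g(x)*P(x))
= 1*5/19 + 1/4*4/19 + 1/6*5/19 + 1/10*5/19
= 22/57

22/57


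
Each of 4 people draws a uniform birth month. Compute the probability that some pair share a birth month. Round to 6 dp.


P(all different) = prod((12-i)/12 for i=0..3) = 0.572917
P(at least one match) = 1 - 0.572917 = 0.427083

0.427083


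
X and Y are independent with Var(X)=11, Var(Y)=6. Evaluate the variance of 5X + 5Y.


Independence => Cov(X,Y)=0
Var(5X + 5Y) = 5^2*Var(X) + 5^2*Var(Y)
= 25*11 + 25*6 = 425

425


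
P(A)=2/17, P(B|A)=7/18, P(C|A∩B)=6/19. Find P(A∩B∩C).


P(A∩B∩C) = P(A) * P(B|A) * P(C|A∩B)
= 2/17 * 7/18 * 6/19
= 7/153 * 6/19 = 14/969

14/969


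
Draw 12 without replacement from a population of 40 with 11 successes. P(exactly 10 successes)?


P(X=10) = C(11,10)*C(29,2) / C(40,12)
= 11*406 / 5586853480
= 4466/5586853480 = 77/96325060

77/96325060


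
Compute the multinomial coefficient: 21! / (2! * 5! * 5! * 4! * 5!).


21! = 51090942171709440000
Denominator: 2!=2 * 5!=120 * 5!=120 * 4!=24 * 5!=120
Coefficient = 51090942171709440000 / 82944000 = 615969113760

615969113760


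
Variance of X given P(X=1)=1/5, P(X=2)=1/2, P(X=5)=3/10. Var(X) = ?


E[X] = 27/10, E[X^2] = 97/10
Var(X) = E[X^2] - (E[X])^2 = 97/10 - (27/10)^2 = 241/100

241/100


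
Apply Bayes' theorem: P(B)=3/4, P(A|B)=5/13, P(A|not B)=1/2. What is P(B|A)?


P(A) = P(A|B)P(B) + P(A|B')P(B') = 5/13*3/4 + 1/2*1/4 = 43/104
P(B|A) = P(A|B)P(B)/P(A) = (15/52)/(43/104) = 30/43

30/43


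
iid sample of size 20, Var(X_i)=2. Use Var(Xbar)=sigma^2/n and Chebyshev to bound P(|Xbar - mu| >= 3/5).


Var(Xbar) = Var(X)/n = 2/20
Chebyshev: P(|Xbar-mu| >= 3/5) <= Var(Xbar)/(3/5)^2 = (1/10)/(9/25) = 5/18

5/18


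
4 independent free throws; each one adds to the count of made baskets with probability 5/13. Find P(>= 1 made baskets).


P(at least one) = 1 - P(none)
P(none) = (1 - 5/13)^4 = (8/13)^4 = 4096/28561
P(at least one) = 1 - 4096/28561 = 24465/28561

24465/28561


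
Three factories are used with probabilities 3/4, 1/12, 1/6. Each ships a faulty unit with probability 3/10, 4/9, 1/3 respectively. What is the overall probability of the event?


P(A) = P(A|B1)P(B1) + P(A|B2)P(B2) + P(A|B3)P(B3)
= 3/10*3/4 + 4/9*1/12 + 1/3*1/6
= 9/40 + 1/27 + 1/18 = 343/1080

343/1080


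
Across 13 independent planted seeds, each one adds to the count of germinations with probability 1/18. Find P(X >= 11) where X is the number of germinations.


P(X>=11) = P(X=11) + P(X=12) + P(X=13)
= 3757/3470494144278528 + 221/20822964865671168 + 1/20822964865671168
= 1897/1735247072139264

1897/1735247072139264


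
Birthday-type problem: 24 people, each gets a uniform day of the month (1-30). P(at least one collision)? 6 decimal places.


P(all different) = prod((30-i)/30 for i=0..23) = 0.000001
P(at least one match) = 1 - 0.000001 = 0.999999

0.999999


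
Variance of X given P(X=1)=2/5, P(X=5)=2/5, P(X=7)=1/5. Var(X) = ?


E[X] = 19/5, E[X^2] = 101/5
Var(X) = E[X^2] - (E[X])^2 = 101/5 - (19/5)^2 = 144/25

144/25


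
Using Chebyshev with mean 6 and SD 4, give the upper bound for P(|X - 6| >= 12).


k = 12/4 = 3
Chebyshev: P(|X-mu| >= k*sigma) <= 1/k^2 = 1/3^2 = 1/9

1/9


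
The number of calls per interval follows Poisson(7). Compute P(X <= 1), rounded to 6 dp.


P(X<=1) = e^(-7)*7^0/0! + e^(-7)*7^1/1!
≈ 0.0009118820 + 0.0063831738
= 0.0072950558
≈ 0.007295

0.007295


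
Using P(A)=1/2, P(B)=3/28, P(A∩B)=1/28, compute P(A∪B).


P(A∪B) = P(A) + P(B) - P(A∩B)
= 1/2 + 3/28 - 1/28 = 4/7

4/7


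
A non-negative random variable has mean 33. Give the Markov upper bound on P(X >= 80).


Markov: P(X >= a) <= E[X]/a
P(X >= 80) <= 33/80

33/80


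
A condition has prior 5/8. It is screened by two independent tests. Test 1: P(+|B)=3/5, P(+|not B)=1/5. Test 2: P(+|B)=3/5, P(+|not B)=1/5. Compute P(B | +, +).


After test 1: P(+) = 3/5*5/8 + 1/5*3/8 = 9/20
P(B|+) = (3/8)/(9/20) = 5/6
After test 2 (use post1 as new prior): P(+) = 3/5*5/6 + 1/5*1/6 = 8/15
P(B|+,+) = (1/2)/(8/15) = 15/16

15/16


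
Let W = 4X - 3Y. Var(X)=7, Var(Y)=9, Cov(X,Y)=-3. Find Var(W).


Var(4X - 3Y) = 4^2*Var(X) + (-3)^2*Var(Y) + 2*4*(-3)*Cov(X,Y)
= 16*7 + 9*9 - 24*(-3)
= 112 + 81 + 72 = 265

265


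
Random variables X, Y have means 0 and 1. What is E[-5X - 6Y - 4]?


E[-5X - 6Y - 4] = -5*E[X] - 6*E[Y] - 4
= (-5)*(0) + (-6)*(1) + (-4)
= 0 - 6 - 4 = -10

-10


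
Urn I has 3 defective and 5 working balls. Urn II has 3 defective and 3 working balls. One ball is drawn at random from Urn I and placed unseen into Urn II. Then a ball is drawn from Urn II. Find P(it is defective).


P(transfer defective) = 3/8; P(transfer working) = 5/8
If defective transferred: Urn II has 4 defective of 7, so P(defective|defective moved) = 4/7
If working transferred: Urn II has 3 defective of 7, so P(defective|working moved) = 3/7
By total probability: P(defective) = 3/8*4/7 + 5/8*3/7 = 27/56

27/56


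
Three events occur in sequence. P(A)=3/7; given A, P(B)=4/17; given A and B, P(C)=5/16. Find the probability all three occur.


P(A∩B∩C) = P(A) * P(B|A) * P(C|A∩B)
= 3/7 * 4/17 * 5/16
= 12/119 * 5/16 = 15/476

15/476


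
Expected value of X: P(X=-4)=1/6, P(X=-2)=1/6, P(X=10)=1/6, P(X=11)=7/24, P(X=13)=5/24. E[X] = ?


E[X] = sum(x * P(x))
= -4*1/6 - 2*1/6 + 10*1/6 + 11*7/24 + 13*5/24
= 79/12

79/12


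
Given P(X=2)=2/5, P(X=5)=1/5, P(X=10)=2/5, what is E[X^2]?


E[X^2] = sum(g(x)*P(x))
= 4*2/5 + 25*1/5 + 100*2/5
= 233/5

233/5


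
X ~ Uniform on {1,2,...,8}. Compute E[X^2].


E[X^2] = (1/8) * sum(x^2 for x=1..8)
= 204/8 = 51/2

51/2


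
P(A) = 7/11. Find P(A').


P(A') = 1 - P(A) = 1 - 7/11 = 4/11

4/11


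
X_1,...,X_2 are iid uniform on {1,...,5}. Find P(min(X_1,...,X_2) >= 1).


P(min >= 1) = P(all X_i >= 1) = (P(X_1 >= 1))^2
= (5/5)^2 = 1^2 = 1

1


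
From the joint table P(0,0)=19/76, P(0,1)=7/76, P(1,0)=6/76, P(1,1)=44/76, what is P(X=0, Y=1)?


Read from table: P(X=0, Y=1) = 7/76

7/76


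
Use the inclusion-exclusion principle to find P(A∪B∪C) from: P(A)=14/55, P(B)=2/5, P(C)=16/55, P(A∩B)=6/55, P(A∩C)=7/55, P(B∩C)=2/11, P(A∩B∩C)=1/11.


P(A∪B∪C) = P(A)+P(B)+P(C) - P(AB)-P(AC)-P(BC) + P(ABC)
= 14/55+2/5+16/55 - 6/55-7/55-2/11 + 1/11
= 34/55

34/55


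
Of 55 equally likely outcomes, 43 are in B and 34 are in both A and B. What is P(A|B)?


P(A|B) = P(A∩B)/P(B) = (34/55)/(43/55) = 34/43

34/43


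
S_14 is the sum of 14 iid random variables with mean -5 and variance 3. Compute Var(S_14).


By independence, Var(S_n) = n*Var(X_1) = 14*3 = 42

42


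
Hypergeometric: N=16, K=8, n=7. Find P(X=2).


P(X=2) = C(8,2)*C(8,5) / C(16,7)
= 28*56 / 11440
= 1568/11440 = 98/715

98/715


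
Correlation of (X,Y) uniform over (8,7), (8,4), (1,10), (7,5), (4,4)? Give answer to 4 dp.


Cov(X,Y) = -3.8000, Var(X) = 7.4400, Var(Y) = 5.2000
rho = Cov/(sqrt(VarX)*sqrt(VarY)) = -0.6109

-0.6109


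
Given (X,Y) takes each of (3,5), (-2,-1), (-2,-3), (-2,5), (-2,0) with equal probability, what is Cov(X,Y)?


E[X]=-1, E[Y]=6/5, E[XY]=13/5
Cov(X,Y) = E[XY] - E[X]E[Y] = 13/5 + 1*6/5 = 19/5

19/5


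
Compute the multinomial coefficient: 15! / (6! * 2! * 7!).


15! = 1307674368000
Denominator: 6!=720 * 2!=2 * 7!=5040
Coefficient = 1307674368000 / 7257600 = 180180

180180


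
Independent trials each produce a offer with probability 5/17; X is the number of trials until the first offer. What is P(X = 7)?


P(X=7) = (1-p)^6 * p = (12/17)^6 * 5/17
= 2985984/24137569 * 5/17 = 14929920/410338673

14929920/410338673


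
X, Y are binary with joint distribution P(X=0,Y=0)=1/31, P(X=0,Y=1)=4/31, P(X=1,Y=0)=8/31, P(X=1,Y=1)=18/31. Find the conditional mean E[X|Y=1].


P(Y=1) = 22/31
E[X|Y=1] = (0*4 + 1*18)/22 = 18/22 = 9/11

9/11


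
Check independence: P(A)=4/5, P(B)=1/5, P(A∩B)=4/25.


P(A)*P(B) = 4/5*1/5 = 4/25
P(A∩B) = 4/25, which equals P(A)P(B), so independent

Yes, A and B are independent


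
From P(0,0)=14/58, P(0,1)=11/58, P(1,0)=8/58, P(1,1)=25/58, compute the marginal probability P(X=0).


P(X=0) = P(0,0)+P(0,1) = 14/58 + 11/58 = 25/58

25/58


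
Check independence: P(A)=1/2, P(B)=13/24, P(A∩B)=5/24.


P(A)*P(B) = 1/2*13/24 = 13/48
P(A∩B) = 5/24 != 13/48, so not independent

No, A and B are not independent


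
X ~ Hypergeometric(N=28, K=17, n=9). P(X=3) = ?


P(X=3) = C(17,3)*C(11,6) / C(28,9)
= 680*462 / 6906900
= 314160/6906900 = 68/1495

68/1495


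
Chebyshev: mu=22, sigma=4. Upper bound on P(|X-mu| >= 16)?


k = 16/4 = 4
Chebyshev: P(|X-mu| >= k*sigma) <= 1/k^2 = 1/4^2 = 1/16

1/16


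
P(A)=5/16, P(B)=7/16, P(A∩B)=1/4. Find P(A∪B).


P(A∪B) = P(A) + P(B) - P(A∩B)
= 5/16 + 7/16 - 1/4 = 1/2

1/2


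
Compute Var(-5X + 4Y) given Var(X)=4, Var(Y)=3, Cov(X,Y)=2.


Var(-5X + 4Y) = (-5)^2*Var(X) + 4^2*Var(Y) + 2*(-5)*4*Cov(X,Y)
= 25*4 + 16*3 - 40*2
= 100 + 48 - 80 = 68

68


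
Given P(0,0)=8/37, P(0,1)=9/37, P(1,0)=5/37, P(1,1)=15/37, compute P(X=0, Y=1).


Read from table: P(X=0, Y=1) = 9/37

9/37


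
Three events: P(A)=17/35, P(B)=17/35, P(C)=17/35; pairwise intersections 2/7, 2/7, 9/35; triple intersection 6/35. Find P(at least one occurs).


P(A∪B∪C) = P(A)+P(B)+P(C) - P(AB)-P(AC)-P(BC) + P(ABC)
= 17/35+17/35+17/35 - 2/7-2/7-9/35 + 6/35
= 4/5

4/5


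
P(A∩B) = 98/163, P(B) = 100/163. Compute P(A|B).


P(A|B) = P(A∩B)/P(B) = (98/163)/(100/163) = 98/100 = 49/50

49/50


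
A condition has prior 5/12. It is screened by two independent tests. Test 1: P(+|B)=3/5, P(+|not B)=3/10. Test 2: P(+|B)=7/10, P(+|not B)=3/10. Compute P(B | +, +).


After test 1: P(+) = 3/5*5/12 + 3/10*7/12 = 17/40
P(B|+) = (1/4)/(17/40) = 10/17
After test 2 (use post1 as new prior): P(+) = 7/10*10/17 + 3/10*7/17 = 91/170
P(B|+,+) = (7/17)/(91/170) = 10/13

10/13


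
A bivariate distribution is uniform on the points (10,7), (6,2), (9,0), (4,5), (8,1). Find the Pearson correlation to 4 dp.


Cov(X,Y) = -0.2000, Var(X) = 4.6400, Var(Y) = 6.8000
rho = Cov/(sqrt(VarX)*sqrt(VarY)) = -0.0356

-0.0356


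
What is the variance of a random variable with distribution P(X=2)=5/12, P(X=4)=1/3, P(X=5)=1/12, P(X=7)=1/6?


E[X] = 15/4, E[X^2] = 69/4
Var(X) = E[X^2] - (E[X])^2 = 69/4 - (15/4)^2 = 51/16

51/16


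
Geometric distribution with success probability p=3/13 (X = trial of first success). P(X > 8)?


P(X > 8) = P(first 8 trials all fail) = (1-p)^8 = (10/13)^8 = 100000000/815730721

100000000/815730721


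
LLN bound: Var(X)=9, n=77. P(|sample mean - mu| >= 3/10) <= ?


Var(Xbar) = Var(X)/n = 9/77
Chebyshev: P(|Xbar-mu| >= 3/10) <= Var(Xbar)/(3/10)^2 = (9/77)/(9/100) = 100/77
Bound exceeds 1, so trivial bound: 1

1


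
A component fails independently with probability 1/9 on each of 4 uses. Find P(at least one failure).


P(at least one) = 1 - P(none)
P(none) = (1 - 1/9)^4 = (8/9)^4 = 4096/6561
P(at least one) = 1 - 4096/6561 = 2465/6561

2465/6561


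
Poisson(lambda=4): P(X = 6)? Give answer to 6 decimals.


P(X=6) = e^(-4) * 4^6 / 6!
≈ 0.01831563889 * 4096 / 720
≈ 0.104196

0.104196


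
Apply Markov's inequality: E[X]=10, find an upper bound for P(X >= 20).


Markov: P(X >= a) <= E[X]/a
P(X >= 20) <= 10/20 = 1/2

1/2


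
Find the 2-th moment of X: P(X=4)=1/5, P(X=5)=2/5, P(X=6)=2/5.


E[X^2] = sum(x^2 * P(x))
= 16*1/5 + 25*2/5 + 36*2/5
= 138/5

138/5


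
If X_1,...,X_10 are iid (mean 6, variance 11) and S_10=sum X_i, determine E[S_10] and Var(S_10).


E[S_n] = n*mu = 10*6 = 60
Var(S_n) = n*sigma^2 = 10*11 = 110

E[S_10]=60, Var(S_10)=110


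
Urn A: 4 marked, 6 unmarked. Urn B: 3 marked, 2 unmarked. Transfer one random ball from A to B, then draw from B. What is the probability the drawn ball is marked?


P(transfer marked) = 4/10 = 2/5; P(transfer unmarked) = 3/5
If marked transferred: Urn II has 4 marked of 6, so P(marked|marked moved) = 2/3
If unmarked transferred: Urn II has 3 marked of 6, so P(marked|unmarked moved) = 1/2
By total probability: P(marked) = 2/5*2/3 + 3/5*1/2 = 17/30

17/30


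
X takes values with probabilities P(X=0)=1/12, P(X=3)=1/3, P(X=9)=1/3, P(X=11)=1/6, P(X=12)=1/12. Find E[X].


E[X] = sum(x * P(x))
= 0*1/12 + 3*1/3 + 9*1/3 + 11*1/6 + 12*1/12
= 41/6

41/6


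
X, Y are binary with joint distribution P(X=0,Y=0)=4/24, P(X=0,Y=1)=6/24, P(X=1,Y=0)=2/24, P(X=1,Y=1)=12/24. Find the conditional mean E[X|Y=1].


P(Y=1) = 18/24
E[X|Y=1] = (0*6 + 1*12)/18 = 12/18 = 2/3

2/3


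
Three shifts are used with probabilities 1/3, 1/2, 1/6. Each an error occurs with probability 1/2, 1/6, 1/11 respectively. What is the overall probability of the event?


P(A) = P(A|B1)P(B1) + P(A|B2)P(B2) + P(A|B3)P(B3)
= 1/2*1/3 + 1/6*1/2 + 1/11*1/6
= 1/6 + 1/12 + 1/66 = 35/132

35/132


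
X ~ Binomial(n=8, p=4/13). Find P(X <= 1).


P(X<=1) = P(X=0) + P(X=1)
= 43046721/815730721 + 153055008/815730721
= 196101729/815730721

196101729/815730721


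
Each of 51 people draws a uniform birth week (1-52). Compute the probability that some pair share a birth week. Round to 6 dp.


P(all different) = prod((52-i)/52 for i=0..50) = 0.000000
P(at least one match) = 1 - 0.000000 = 1.000000

1.000000


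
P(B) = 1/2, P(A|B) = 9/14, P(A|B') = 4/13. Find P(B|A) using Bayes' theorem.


P(A) = P(A|B)P(B) + P(A|B')P(B') = 9/14*1/2 + 4/13*1/2 = 173/364
P(B|A) = P(A|B)P(B)/P(A) = (9/28)/(173/364) = 117/173

117/173


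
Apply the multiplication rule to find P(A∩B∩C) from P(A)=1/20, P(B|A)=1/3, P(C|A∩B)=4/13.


P(A∩B∩C) = P(A) * P(B|A) * P(C|A∩B)
= 1/20 * 1/3 * 4/13
= 1/60 * 4/13 = 1/195

1/195


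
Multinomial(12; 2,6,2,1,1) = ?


12! = 479001600
Denominator: 2!=2 * 6!=720 * 2!=2 * 1!=1 * 1!=1
Coefficient = 479001600 / 2880 = 166320

166320


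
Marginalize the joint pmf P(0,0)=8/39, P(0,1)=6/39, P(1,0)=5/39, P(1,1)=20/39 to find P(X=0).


P(X=0) = P(0,0)+P(0,1) = 8/39 + 6/39 = 14/39

14/39


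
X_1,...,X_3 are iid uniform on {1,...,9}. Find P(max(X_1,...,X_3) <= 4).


P(max <= 4) = P(all X_i <= 4) = (P(X_1 <= 4))^3
= (4/9)^3 = 64/729

64/729


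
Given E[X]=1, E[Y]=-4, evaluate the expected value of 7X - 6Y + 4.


E[7X - 6Y + 4] = 7*E[X] - 6*E[Y] + 4
= (7)*(1) + (-6)*(-4) + (4)
= 7 + 24 + 4 = 35

35


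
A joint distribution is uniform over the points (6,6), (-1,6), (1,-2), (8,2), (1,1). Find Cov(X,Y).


E[X]=3, E[Y]=13/5, E[XY]=9
Cov(X,Y) = E[XY] - E[X]E[Y] = 9 - 3*13/5 = 6/5

6/5


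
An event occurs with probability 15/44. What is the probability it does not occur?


P(A') = 1 - P(A) = 1 - 15/44 = 29/44

29/44


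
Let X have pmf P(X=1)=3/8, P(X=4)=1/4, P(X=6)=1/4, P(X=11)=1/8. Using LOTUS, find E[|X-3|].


E[|X-3|] = sum(g(x)*P(x))
= 2*3/8 + 1*1/4 + 3*1/4 + 8*1/8
= 11/4

11/4


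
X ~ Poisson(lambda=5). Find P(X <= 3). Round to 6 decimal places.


P(X<=3) = e^(-5)*5^0/0! + e^(-5)*5^1/1! + e^(-5)*5^2/2! + e^(-5)*5^3/3!
≈ 0.0067379470 + 0.0336897350 + 0.0842243375 + 0.1403738958
= 0.2650259153
≈ 0.265026

0.265026


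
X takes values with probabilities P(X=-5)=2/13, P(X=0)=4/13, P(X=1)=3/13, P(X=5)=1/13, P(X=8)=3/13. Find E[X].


E[X] = sum(x * P(x))
= -5*2/13 + 0*4/13 + 1*3/13 + 5*1/13 + 8*3/13
= 22/13

22/13


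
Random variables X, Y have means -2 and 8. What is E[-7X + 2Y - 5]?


E[-7X + 2Y - 5] = -7*E[X] + 2*E[Y] - 5
= (-7)*(-2) + (2)*(8) + (-5)
= 14 + 16 - 5 = 25

25


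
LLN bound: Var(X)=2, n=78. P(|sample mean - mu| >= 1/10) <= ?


Var(Xbar) = Var(X)/n = 2/78
Chebyshev: P(|Xbar-mu| >= 1/10) <= Var(Xbar)/(1/10)^2 = (1/39)/(1/100) = 100/39
Bound exceeds 1, so trivial bound: 1

1


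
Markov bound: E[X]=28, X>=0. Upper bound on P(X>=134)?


Markov: P(X >= a) <= E[X]/a
P(X >= 134) <= 28/134 = 14/67

14/67


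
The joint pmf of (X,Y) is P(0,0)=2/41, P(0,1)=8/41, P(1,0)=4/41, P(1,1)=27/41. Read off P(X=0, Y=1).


Read from table: P(X=0, Y=1) = 8/41

8/41


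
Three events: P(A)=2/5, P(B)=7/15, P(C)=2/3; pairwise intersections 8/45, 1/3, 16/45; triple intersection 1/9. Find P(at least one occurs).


P(A∪B∪C) = P(A)+P(B)+P(C) - P(AB)-P(AC)-P(BC) + P(ABC)
= 2/5+7/15+2/3 - 8/45-1/3-16/45 + 1/9
= 7/9

7/9


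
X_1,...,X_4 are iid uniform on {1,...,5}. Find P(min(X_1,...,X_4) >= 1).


P(min >= 1) = P(all X_i >= 1) = (P(X_1 >= 1))^4
= (5/5)^4 = 1^4 = 1

1


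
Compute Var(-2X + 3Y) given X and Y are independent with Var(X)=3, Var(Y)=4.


Independence => Cov(X,Y)=0
Var(-2X + 3Y) = (-2)^2*Var(X) + 3^2*Var(Y)
= 4*3 + 9*4 = 48

48


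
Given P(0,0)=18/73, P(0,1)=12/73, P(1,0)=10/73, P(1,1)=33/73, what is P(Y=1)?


P(Y=1) = P(0,1)+P(1,1) = 12/73 + 33/73 = 45/73

45/73


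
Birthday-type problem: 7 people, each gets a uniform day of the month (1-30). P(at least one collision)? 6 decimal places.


P(all different) = prod((30-i)/30 for i=0..6) = 0.469156
P(at least one match) = 1 - 0.469156 = 0.530844

0.530844


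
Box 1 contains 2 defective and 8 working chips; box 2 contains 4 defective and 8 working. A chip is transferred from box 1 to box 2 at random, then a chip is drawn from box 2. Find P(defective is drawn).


P(transfer defective) = 2/10 = 1/5; P(transfer working) = 4/5
If defective transferred: Urn II has 5 defective of 13, so P(defective|defective moved) = 5/13
If working transferred: Urn II has 4 defective of 13, so P(defective|working moved) = 4/13
By total probability: P(defective) = 1/5*5/13 + 4/5*4/13 = 21/65

21/65


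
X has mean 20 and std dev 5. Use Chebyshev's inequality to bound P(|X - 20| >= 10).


k = 10/5 = 2
Chebyshev: P(|X-mu| >= k*sigma) <= 1/k^2 = 1/2^2 = 1/4

1/4


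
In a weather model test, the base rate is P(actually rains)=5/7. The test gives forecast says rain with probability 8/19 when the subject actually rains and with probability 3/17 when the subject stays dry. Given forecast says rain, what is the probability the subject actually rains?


P(A) = P(A|B)P(B) + P(A|B')P(B') = 8/19*5/7 + 3/17*2/7 = 794/2261
P(B|A) = P(A|B)P(B)/P(A) = (40/133)/(794/2261) = 340/397

340/397


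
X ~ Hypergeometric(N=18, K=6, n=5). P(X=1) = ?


P(X=1) = C(6,1)*C(12,4) / C(18,5)
= 6*495 / 8568
= 2970/8568 = 165/476

165/476


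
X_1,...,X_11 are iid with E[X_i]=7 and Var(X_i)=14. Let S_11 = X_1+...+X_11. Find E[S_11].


E[S_n] = n*E[X_1] = 11*7 = 77

77


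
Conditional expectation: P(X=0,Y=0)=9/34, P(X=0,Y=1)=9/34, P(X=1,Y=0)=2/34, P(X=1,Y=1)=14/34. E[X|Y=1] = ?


P(Y=1) = 23/34
E[X|Y=1] = (0*9 + 1*14)/23 = 14/23

14/23


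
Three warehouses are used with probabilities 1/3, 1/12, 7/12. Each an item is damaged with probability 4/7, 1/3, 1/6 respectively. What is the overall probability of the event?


P(A) = P(A|B1)P(B1) + P(A|B2)P(B2) + P(A|B3)P(B3)
= 4/7*1/3 + 1/3*1/12 + 1/6*7/12
= 4/21 + 1/36 + 7/72 = 53/168

53/168


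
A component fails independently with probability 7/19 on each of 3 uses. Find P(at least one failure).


P(at least one) = 1 - P(none)
P(none) = (1 - 7/19)^3 = (12/19)^3 = 1728/6859
P(at least one) = 1 - 1728/6859 = 5131/6859

5131/6859


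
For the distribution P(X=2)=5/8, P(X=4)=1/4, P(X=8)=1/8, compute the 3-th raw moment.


E[X^3] = sum(x^3 * P(x))
= 8*5/8 + 64*1/4 + 512*1/8
= 85

85


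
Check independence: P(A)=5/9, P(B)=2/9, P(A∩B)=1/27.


P(A)*P(B) = 5/9*2/9 = 10/81
P(A∩B) = 1/27 != 10/81, so not independent

No, A and B are not independent


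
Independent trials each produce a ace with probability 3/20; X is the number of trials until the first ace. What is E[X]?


For geometric (trials until first success), E[X] = 1/p = 1/(3/20) = 20/3

20/3


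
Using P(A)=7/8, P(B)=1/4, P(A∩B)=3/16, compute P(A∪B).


P(A∪B) = P(A) + P(B) - P(A∩B)
= 7/8 + 1/4 - 3/16 = 15/16

15/16


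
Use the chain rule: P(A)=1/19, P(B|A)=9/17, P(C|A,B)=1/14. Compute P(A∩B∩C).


P(A∩B∩C) = P(A) * P(B|A) * P(C|A∩B)
= 1/19 * 9/17 * 1/14
= 9/323 * 1/14 = 9/4522

9/4522


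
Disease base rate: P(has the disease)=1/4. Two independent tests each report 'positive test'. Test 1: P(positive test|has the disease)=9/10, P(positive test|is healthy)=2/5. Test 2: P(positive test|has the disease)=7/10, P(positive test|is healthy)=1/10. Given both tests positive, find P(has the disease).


After test 1: P(+) = 9/10*1/4 + 2/5*3/4 = 21/40
P(B|+) = (9/40)/(21/40) = 3/7
After test 2 (use post1 as new prior): P(+) = 7/10*3/7 + 1/10*4/7 = 5/14
P(B|+,+) = (3/10)/(5/14) = 21/25

21/25


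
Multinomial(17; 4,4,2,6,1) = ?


17! = 355687428096000
Denominator: 4!=24 * 4!=24 * 2!=2 * 6!=720 * 1!=1
Coefficient = 355687428096000 / 829440 = 428828400

428828400


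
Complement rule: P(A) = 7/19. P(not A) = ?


P(A') = 1 - P(A) = 1 - 7/19 = 12/19

12/19


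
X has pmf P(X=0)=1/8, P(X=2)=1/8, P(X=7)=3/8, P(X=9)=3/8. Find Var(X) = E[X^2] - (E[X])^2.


E[X] = 25/4, E[X^2] = 197/4
Var(X) = E[X^2] - (E[X])^2 = 197/4 - (25/4)^2 = 163/16

163/16


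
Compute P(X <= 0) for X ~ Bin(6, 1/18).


P(X<=0) = P(X=0)
= 24137569/34012224
= 24137569/34012224

24137569/34012224


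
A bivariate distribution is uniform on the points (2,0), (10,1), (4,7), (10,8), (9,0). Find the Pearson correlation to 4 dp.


Cov(X,Y) = 1.2000, Var(X) = 11.2000, Var(Y) = 12.5600
rho = Cov/(sqrt(VarX)*sqrt(VarY)) = 0.1012

0.1012
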